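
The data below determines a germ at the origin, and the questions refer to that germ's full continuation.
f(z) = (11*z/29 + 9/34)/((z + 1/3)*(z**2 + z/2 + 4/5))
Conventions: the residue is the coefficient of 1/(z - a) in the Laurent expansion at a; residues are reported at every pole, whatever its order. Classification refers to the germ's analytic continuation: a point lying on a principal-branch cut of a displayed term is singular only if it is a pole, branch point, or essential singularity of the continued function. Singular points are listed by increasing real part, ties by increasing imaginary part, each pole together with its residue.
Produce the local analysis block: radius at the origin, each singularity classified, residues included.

Denominator factor (z**2 + z/2 + 4/5): discriminant -59/20, complex-conjugate roots (-1/4) + ((1/20)*sqrt(295))*i and (-1/4) - ((1/20)*sqrt(295))*i; poles of order 1, moduli (2/5)*sqrt(5) and (2/5)*sqrt(5).
Denominator factor (z + 1/3): pole of order 1 at -1/3, modulus 1/3.
The radius of convergence is the smallest modulus among the singular points: 1/3.
At the order-1 pole -1/3 set g(z) = (z - (-1/3))*f(z) = (11*z/29 + 9/34)/(z**2 + z/2 + 4/5).
Simple pole: residue = g(a) at a = -1/3, which is 6135/33031.
The factor z**2 + z/2 + 4/5 splits as (z - a)(z - a') with a = (-1/4) - ((1/20)*sqrt(295))*i, a' = (-1/4) + ((1/20)*sqrt(295))*i. At the order-1 pole a set g(z) = (z - a)*f(z) = [(11*z/29 + 9/34)/(z + 1/3)] / (z - a').
Simple pole: residue = g(a) at a = (-1/4) - ((1/20)*sqrt(295))*i, which is (-6135/66062) + ((52161/3897658)*sqrt(295))*i.
The factor z**2 + z/2 + 4/5 splits as (z - a)(z - a') with a = (-1/4) + ((1/20)*sqrt(295))*i, a' = (-1/4) - ((1/20)*sqrt(295))*i. At the order-1 pole a set g(z) = (z - a)*f(z) = [(11*z/29 + 9/34)/(z + 1/3)] / (z - a').
Simple pole: residue = g(a) at a = (-1/4) + ((1/20)*sqrt(295))*i, which is (-6135/66062) - ((52161/3897658)*sqrt(295))*i.
List the singular points by increasing real part (a conjugate pair: the negative imaginary part first).

Radius of convergence at 0: 1/3.
At -1/3: a pole of order 1; residue 6135/33031.
At (-1/4) - ((1/20)*sqrt(295))*i: a pole of order 1; residue (-6135/66062) + ((52161/3897658)*sqrt(295))*i.
At (-1/4) + ((1/20)*sqrt(295))*i: a pole of order 1; residue (-6135/66062) - ((52161/3897658)*sqrt(295))*i.


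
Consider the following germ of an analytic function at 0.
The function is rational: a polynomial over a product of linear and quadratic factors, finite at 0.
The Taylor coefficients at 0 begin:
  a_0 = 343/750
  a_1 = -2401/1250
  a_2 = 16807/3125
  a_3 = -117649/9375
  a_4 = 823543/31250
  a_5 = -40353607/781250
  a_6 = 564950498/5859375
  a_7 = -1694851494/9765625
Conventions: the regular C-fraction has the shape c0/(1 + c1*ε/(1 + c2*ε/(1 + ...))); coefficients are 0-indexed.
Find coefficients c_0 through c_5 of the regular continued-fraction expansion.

The regular C-fraction coefficients are [343/750, 21/5, -7/5, 14/15, -7/30, 7/10].

Taylor coefficients (read off): a_0 = 343/750, a_1 = -2401/1250, a_2 = 16807/3125, a_3 = -117649/9375, a_4 = 823543/31250, a_5 = -40353607/781250.
c0 = a_0 = 343/750. Peel one level at a time: if S = 1 + c*ε/S' with S'(0) = 1, then c is the ε-coefficient of S and S' = c*ε/(S - 1).
S_1 = c0/f = 1 + (21/5)*ε + (147/25)*ε^2 + ...; c1 = 21/5.
S_2 = c1*ε/(S_1 - 1) = 1 + (-7/5)*ε + (98/75)*ε^2 + ...; c2 = -7/5.
S_3 = c2*ε/(S_2 - 1) = 1 + (14/15)*ε + (49/225)*ε^2 + ...; c3 = 14/15.
S_4 = c3*ε/(S_3 - 1) = 1 + (-7/30)*ε + (49/300)*ε^2 + ...; c4 = -7/30.
S_5 = c4*ε/(S_4 - 1) = 1 + (7/10)*ε + ...; c5 = 7/10.


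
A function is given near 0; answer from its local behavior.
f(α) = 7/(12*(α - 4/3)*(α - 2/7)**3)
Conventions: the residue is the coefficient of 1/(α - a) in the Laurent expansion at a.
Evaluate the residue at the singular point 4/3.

At the order-1 pole 4/3 set g(α) = (α - (4/3))*f(α) = 7/(12*(α - 2/7)**3).
Simple pole: residue = g(a) at a = 4/3, which is 21609/42592.

The residue is 21609/42592.


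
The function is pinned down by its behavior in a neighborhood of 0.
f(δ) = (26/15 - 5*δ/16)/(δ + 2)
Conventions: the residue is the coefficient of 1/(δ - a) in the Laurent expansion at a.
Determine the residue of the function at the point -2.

The residue is 283/120.

At the order-1 pole -2 set g(δ) = (δ - (-2))*f(δ) = 26/15 - 5*δ/16.
Simple pole: residue = g(a) at a = -2, which is 283/120.


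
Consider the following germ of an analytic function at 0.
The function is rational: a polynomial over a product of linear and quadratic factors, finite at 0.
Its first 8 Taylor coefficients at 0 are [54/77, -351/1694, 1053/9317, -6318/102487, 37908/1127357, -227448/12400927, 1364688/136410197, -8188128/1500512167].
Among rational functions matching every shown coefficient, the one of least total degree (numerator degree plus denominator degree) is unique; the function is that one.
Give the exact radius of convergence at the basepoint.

The radius of convergence is 11/6.

No rational of total degree below 2 reproduces all 8 coefficients; solving the [1/1] Pade equations on them gives f(γ) = (9*γ/28 + 9/7)/(γ + 11/6), whose expansion matches every shown term.
Denominator factor (γ + 11/6): pole of order 1 at -11/6, modulus 11/6.
The radius of convergence is the smallest modulus among the singular points: 11/6.


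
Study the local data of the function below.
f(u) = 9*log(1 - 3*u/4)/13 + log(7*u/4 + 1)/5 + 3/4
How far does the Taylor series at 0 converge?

The radius of convergence is 4/7.

Branch term (9/13)*log(1 - u/(4/3)): its argument vanishes at u = 4/3, a logarithmic branch point, modulus 4/3.
Branch term (1/5)*log(1 - u/(-4/7)): its argument vanishes at u = -4/7, a logarithmic branch point, modulus 4/7.
The radius of convergence is the smallest modulus among the singular points: 4/7.


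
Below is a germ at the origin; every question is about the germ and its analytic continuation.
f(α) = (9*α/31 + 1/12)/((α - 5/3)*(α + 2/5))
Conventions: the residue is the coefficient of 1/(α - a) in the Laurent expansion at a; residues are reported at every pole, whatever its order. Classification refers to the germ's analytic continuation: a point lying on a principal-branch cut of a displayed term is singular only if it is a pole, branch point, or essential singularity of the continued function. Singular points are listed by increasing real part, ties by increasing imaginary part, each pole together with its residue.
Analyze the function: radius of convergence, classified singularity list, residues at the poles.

Radius of convergence at 0: 2/5.
At -2/5: a pole of order 1; residue 61/3844.
At 5/3: a pole of order 1; residue 1055/3844.

Denominator factor (α - 5/3): pole of order 1 at 5/3, modulus 5/3.
Denominator factor (α + 2/5): pole of order 1 at -2/5, modulus 2/5.
The radius of convergence is the smallest modulus among the singular points: 2/5.
At the order-1 pole -2/5 set g(α) = (α - (-2/5))*f(α) = (9*α/31 + 1/12)/(α - 5/3).
Simple pole: residue = g(a) at a = -2/5, which is 61/3844.
At the order-1 pole 5/3 set g(α) = (α - (5/3))*f(α) = (9*α/31 + 1/12)/(α + 2/5).
Simple pole: residue = g(a) at a = 5/3, which is 1055/3844.
List the singular points by increasing real part (a conjugate pair: the negative imaginary part first).


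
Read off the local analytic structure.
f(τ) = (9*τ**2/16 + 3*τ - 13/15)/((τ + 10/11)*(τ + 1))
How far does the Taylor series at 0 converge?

The radius of convergence is 10/11.

Denominator factor (τ + 1): pole of order 1 at -1, modulus 1.
Denominator factor (τ + 10/11): pole of order 1 at -10/11, modulus 10/11.
The radius of convergence is the smallest modulus among the singular points: 10/11.


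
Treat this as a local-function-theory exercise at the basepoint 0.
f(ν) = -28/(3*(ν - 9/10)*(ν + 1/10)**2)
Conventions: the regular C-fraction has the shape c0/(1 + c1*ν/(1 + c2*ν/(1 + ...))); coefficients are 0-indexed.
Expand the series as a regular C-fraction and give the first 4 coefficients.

The regular C-fraction coefficients are [28000/27, 170/9, -70/17, 660/119].

Taylor coefficients (expand at 0): a_0 = 28000/27, a_1 = -4760000/243, a_2 = 632800000/2187, a_3 = -75320000000/19683.
c0 = a_0 = 28000/27. Peel one level at a time: if S = 1 + c*ν/S' with S'(0) = 1, then c is the ν-coefficient of S and S' = c*ν/(S - 1).
S_1 = c0/f = 1 + (170/9)*ν + (700/9)*ν^2 + ...; c1 = 170/9.
S_2 = c1*ν/(S_1 - 1) = 1 + (-70/17)*ν + (6600/289)*ν^2 + ...; c2 = -70/17.
S_3 = c2*ν/(S_2 - 1) = 1 + (660/119)*ν + ...; c3 = 660/119.


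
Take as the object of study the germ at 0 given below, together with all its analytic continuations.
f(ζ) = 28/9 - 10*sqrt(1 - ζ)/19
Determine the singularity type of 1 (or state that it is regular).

The point is an algebraic (square-root) branch point.

The term (-10/19)*sqrt(1 - ζ/(1)) has argument 1 - 1/(1) = 0 at 1: a square-root (algebraic, two-sheeted) branch point; the remaining terms are analytic or single-valued there.


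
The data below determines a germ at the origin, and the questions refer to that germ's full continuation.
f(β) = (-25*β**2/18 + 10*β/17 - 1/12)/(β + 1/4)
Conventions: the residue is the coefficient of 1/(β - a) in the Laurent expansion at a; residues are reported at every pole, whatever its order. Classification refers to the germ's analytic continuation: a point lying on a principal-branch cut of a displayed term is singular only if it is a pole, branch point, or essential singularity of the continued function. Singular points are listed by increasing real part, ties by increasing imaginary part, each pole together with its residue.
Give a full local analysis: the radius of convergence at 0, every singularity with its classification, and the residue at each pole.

Radius of convergence at 0: 1/4.
At -1/4: a pole of order 1; residue -1553/4896.

Denominator factor (β + 1/4): pole of order 1 at -1/4, modulus 1/4.
The radius of convergence is the smallest modulus among the singular points: 1/4.
At the order-1 pole -1/4 set g(β) = (β - (-1/4))*f(β) = -25*β**2/18 + 10*β/17 - 1/12.
Simple pole: residue = g(a) at a = -1/4, which is -1553/4896.


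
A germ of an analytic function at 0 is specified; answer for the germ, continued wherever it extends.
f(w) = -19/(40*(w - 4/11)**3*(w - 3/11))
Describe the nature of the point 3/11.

The point is a pole of order 1.

The denominator factor w - 3/11 vanishes at 3/11 and appears to the power 1; the numerator there equals -19/40, nonzero, and no other factor vanishes.
Hence a pole whose order is the multiplicity, 1.


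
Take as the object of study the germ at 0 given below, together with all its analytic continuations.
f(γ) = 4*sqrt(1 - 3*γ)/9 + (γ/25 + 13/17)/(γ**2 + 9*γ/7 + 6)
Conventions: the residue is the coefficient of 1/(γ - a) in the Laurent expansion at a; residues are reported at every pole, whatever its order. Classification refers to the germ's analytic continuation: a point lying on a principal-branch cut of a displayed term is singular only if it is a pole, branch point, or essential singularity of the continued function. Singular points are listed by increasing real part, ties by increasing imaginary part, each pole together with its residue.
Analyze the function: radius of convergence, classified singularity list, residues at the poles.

Denominator factor (γ**2 + 9*γ/7 + 6): discriminant -1095/49, complex-conjugate roots (-9/14) + ((1/14)*sqrt(1095))*i and (-9/14) - ((1/14)*sqrt(1095))*i; poles of order 1, moduli sqrt(6) and sqrt(6).
Branch term (4/9)*sqrt(1 - γ/(1/3)): its argument vanishes at γ = 1/3, a square-root branch point, modulus 1/3.
The radius of convergence is the smallest modulus among the singular points: 1/3.
The branch term is analytic at (-9/14) - ((1/14)*sqrt(1095))*i and contributes nothing to the residue; only the rational part matters.
The factor γ**2 + 9*γ/7 + 6 splits as (γ - a)(γ - a') with a = (-9/14) - ((1/14)*sqrt(1095))*i, a' = (-9/14) + ((1/14)*sqrt(1095))*i. At the order-1 pole a set g(γ) = (γ - a)*(rational part) = [γ/25 + 13/17] / (γ - a').
Simple pole: residue = g(a) at a = (-9/14) - ((1/14)*sqrt(1095))*i, which is (1/50) + ((4397/930750)*sqrt(1095))*i.
The branch term is analytic at (-9/14) + ((1/14)*sqrt(1095))*i and contributes nothing to the residue; only the rational part matters.
The factor γ**2 + 9*γ/7 + 6 splits as (γ - a)(γ - a') with a = (-9/14) + ((1/14)*sqrt(1095))*i, a' = (-9/14) - ((1/14)*sqrt(1095))*i. At the order-1 pole a set g(γ) = (γ - a)*(rational part) = [γ/25 + 13/17] / (γ - a').
Simple pole: residue = g(a) at a = (-9/14) + ((1/14)*sqrt(1095))*i, which is (1/50) - ((4397/930750)*sqrt(1095))*i.
List the singular points by increasing real part (a conjugate pair: the negative imaginary part first).

Radius of convergence at 0: 1/3.
At (-9/14) - ((1/14)*sqrt(1095))*i: a pole of order 1; residue (1/50) + ((4397/930750)*sqrt(1095))*i.
At (-9/14) + ((1/14)*sqrt(1095))*i: a pole of order 1; residue (1/50) - ((4397/930750)*sqrt(1095))*i.
At 1/3: an algebraic (square-root) branch point.


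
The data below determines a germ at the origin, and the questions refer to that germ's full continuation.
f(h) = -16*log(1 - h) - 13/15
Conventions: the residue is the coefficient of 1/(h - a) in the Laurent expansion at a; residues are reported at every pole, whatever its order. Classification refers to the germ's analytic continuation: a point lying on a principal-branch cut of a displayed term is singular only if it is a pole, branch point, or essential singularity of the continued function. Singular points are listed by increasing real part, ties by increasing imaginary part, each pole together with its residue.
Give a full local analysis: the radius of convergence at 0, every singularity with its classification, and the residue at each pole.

Radius of convergence at 0: 1.
At 1: a logarithmic branch point.

Branch term (-16)*log(1 - h/(1)): its argument vanishes at h = 1, a logarithmic branch point, modulus 1.
The radius of convergence is the smallest modulus among the singular points: 1.


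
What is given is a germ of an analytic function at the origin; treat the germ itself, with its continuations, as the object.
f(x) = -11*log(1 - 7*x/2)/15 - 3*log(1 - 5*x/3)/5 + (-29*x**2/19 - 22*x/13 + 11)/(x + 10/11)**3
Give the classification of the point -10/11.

The denominator factor x + 10/11 vanishes at -10/11 and appears to the power 3; the numerator there equals 337037/29887, nonzero, and no other factor vanishes.
The branch terms are analytic at this point.
Hence a pole whose order is the multiplicity, 3.

The point is a pole of order 3.


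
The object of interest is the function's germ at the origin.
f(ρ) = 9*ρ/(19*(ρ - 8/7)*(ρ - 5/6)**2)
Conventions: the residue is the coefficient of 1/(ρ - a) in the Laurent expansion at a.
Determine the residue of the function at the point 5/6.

At the order-2 pole 5/6 set g(ρ) = (ρ - (5/6))^2*f(ρ) = 9*ρ/(19*(ρ - 8/7)).
Order-2 pole: residue = g'(a); g'(5/6) = -18144/3211, so the residue is -18144/3211.

The residue is -18144/3211.


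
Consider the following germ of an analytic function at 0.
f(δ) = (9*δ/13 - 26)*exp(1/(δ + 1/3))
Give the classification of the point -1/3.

The point is an essential singularity.

The exponent 1/(δ - (-1/3)) has a pole at -1/3, so exp(1/(δ - (-1/3))) takes every nonzero value near it: an essential singularity (not a pole of any order).


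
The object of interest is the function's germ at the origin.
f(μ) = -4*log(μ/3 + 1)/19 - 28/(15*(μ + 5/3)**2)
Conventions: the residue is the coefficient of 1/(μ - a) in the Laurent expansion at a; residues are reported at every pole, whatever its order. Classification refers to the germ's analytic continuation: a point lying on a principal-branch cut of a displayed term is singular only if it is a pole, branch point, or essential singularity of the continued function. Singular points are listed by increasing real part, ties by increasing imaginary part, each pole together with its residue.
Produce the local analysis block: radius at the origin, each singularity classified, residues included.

Radius of convergence at 0: 5/3.
At -3: a logarithmic branch point.
At -5/3: a pole of order 2; residue 0.

Denominator factor (μ + 5/3)^2: pole of order 2 at -5/3, modulus 5/3.
Branch term (-4/19)*log(1 - μ/(-3)): its argument vanishes at μ = -3, a logarithmic branch point, modulus 3.
The radius of convergence is the smallest modulus among the singular points: 5/3.
The branch term is analytic at -5/3 and contributes nothing to the residue; only the rational part matters.
At the order-2 pole -5/3 set g(μ) = (μ - (-5/3))^2*(rational part) = -28/15.
Order-2 pole: residue = g'(a); g'(-5/3) = 0, so the residue is 0.
List the singular points by increasing real part (a conjugate pair: the negative imaginary part first).


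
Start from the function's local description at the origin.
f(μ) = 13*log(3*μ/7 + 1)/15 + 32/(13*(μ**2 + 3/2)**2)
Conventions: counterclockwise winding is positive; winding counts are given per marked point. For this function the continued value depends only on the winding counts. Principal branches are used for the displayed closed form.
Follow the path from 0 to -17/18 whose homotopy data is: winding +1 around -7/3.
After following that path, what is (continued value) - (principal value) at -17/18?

Continued minus principal equals (26/15)*pi*i.

The rational part is single-valued and drops out of the difference; each branch term changes only by its own monodromy.
(13/15)*log(1 - μ/(-7/3)): each positive loop around -7/3 adds 2*pi*i to the log, so winding +1 contributes (13/15)*(1)*2*pi*i = (26/15)*pi*i.
Summing the contributions at μ = -17/18 gives (26/15)*pi*i.


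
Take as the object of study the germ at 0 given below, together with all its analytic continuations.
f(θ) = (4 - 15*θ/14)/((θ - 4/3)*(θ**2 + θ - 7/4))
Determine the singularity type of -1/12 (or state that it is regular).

Denominator factors: θ**2 + θ - 7/4 = -263/144 at θ = -1/12; θ - 4/3 = -17/12 at θ = -1/12 — none vanishes.
So the germ continues analytically to -1/12.

The point is a regular point.


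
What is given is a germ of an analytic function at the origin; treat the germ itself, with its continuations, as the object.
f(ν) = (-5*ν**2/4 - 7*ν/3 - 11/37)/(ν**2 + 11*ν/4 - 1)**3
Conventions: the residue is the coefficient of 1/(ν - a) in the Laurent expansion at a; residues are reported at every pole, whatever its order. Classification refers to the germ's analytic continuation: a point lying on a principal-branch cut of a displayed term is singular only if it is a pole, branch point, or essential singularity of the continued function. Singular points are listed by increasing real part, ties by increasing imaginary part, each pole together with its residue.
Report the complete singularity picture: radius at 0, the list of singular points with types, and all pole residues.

Radius of convergence at 0: -11/8 + (1/8)*sqrt(185).
At -11/8 - (1/8)*sqrt(185): a pole of order 3; residue -(79664/46854025)*sqrt(185).
At -11/8 + (1/8)*sqrt(185): a pole of order 3; residue (79664/46854025)*sqrt(185).

Denominator factor (ν**2 + 11*ν/4 - 1)^3: discriminant 185/16, real irrational roots -11/8 + (1/8)*sqrt(185) and -11/8 - (1/8)*sqrt(185); poles of order 3, moduli -11/8 + (1/8)*sqrt(185) and 11/8 + (1/8)*sqrt(185).
The radius of convergence is the smallest modulus among the singular points: -11/8 + (1/8)*sqrt(185).
The factor ν**2 + 11*ν/4 - 1 splits as (ν - a)(ν - a') with a = -11/8 - (1/8)*sqrt(185), a' = -11/8 + (1/8)*sqrt(185). At the order-3 pole a set g(ν) = (ν - a)^3*f(ν) = [-5*ν**2/4 - 7*ν/3 - 11/37] / (ν - a')^3.
Order-3 pole: residue = g''(a)/2; g''(-11/8 - (1/8)*sqrt(185)) = -(159328/46854025)*sqrt(185), so the residue is -(79664/46854025)*sqrt(185).
The factor ν**2 + 11*ν/4 - 1 splits as (ν - a)(ν - a') with a = -11/8 + (1/8)*sqrt(185), a' = -11/8 - (1/8)*sqrt(185). At the order-3 pole a set g(ν) = (ν - a)^3*f(ν) = [-5*ν**2/4 - 7*ν/3 - 11/37] / (ν - a')^3.
Order-3 pole: residue = g''(a)/2; g''(-11/8 + (1/8)*sqrt(185)) = (159328/46854025)*sqrt(185), so the residue is (79664/46854025)*sqrt(185).
List the singular points by increasing real part (a conjugate pair: the negative imaginary part first).


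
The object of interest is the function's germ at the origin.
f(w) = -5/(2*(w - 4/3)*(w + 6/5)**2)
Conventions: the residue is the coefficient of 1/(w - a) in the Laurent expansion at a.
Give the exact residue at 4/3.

At the order-1 pole 4/3 set g(w) = (w - (4/3))*f(w) = -5/(2*(w + 6/5)**2).
Simple pole: residue = g(a) at a = 4/3, which is -1125/2888.

The residue is -1125/2888.


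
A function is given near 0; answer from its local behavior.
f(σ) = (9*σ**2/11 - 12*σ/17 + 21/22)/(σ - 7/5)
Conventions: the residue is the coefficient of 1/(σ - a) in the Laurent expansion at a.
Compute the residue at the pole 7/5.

At the order-1 pole 7/5 set g(σ) = (σ - (7/5))*f(σ) = 9*σ**2/11 - 12*σ/17 + 21/22.
Simple pole: residue = g(a) at a = 7/5, which is 14679/9350.

The residue is 14679/9350.


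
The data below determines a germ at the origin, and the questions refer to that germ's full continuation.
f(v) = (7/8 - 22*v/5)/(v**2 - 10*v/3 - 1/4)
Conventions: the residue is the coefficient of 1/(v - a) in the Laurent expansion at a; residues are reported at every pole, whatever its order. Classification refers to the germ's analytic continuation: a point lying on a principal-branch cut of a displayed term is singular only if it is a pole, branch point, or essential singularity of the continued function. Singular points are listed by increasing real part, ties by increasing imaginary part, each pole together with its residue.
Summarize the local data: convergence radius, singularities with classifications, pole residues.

Denominator factor (v**2 - 10*v/3 - 1/4): discriminant 109/9, real irrational roots 5/3 + (1/6)*sqrt(109) and 5/3 - (1/6)*sqrt(109); poles of order 1, moduli 5/3 + (1/6)*sqrt(109) and -5/3 + (1/6)*sqrt(109).
The radius of convergence is the smallest modulus among the singular points: -5/3 + (1/6)*sqrt(109).
The factor v**2 - 10*v/3 - 1/4 splits as (v - a)(v - a') with a = 5/3 - (1/6)*sqrt(109), a' = 5/3 + (1/6)*sqrt(109). At the order-1 pole a set g(v) = (v - a)*f(v) = [7/8 - 22*v/5] / (v - a').
Simple pole: residue = g(a) at a = 5/3 - (1/6)*sqrt(109), which is -11/5 + (155/872)*sqrt(109).
The factor v**2 - 10*v/3 - 1/4 splits as (v - a)(v - a') with a = 5/3 + (1/6)*sqrt(109), a' = 5/3 - (1/6)*sqrt(109). At the order-1 pole a set g(v) = (v - a)*f(v) = [7/8 - 22*v/5] / (v - a').
Simple pole: residue = g(a) at a = 5/3 + (1/6)*sqrt(109), which is -11/5 - (155/872)*sqrt(109).
List the singular points by increasing real part (a conjugate pair: the negative imaginary part first).

Radius of convergence at 0: -5/3 + (1/6)*sqrt(109).
At 5/3 - (1/6)*sqrt(109): a pole of order 1; residue -11/5 + (155/872)*sqrt(109).
At 5/3 + (1/6)*sqrt(109): a pole of order 1; residue -11/5 - (155/872)*sqrt(109).


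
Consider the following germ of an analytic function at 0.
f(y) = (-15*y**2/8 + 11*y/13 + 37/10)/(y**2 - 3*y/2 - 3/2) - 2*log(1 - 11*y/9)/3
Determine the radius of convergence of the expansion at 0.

The radius of convergence is -3/4 + (1/4)*sqrt(33).

Denominator factor (y**2 - 3*y/2 - 3/2): discriminant 33/4, real irrational roots 3/4 + (1/4)*sqrt(33) and 3/4 - (1/4)*sqrt(33); poles of order 1, moduli 3/4 + (1/4)*sqrt(33) and -3/4 + (1/4)*sqrt(33).
Branch term (-2/3)*log(1 - y/(9/11)): its argument vanishes at y = 9/11, a logarithmic branch point, modulus 9/11.
The radius of convergence is the smallest modulus among the singular points: -3/4 + (1/4)*sqrt(33).


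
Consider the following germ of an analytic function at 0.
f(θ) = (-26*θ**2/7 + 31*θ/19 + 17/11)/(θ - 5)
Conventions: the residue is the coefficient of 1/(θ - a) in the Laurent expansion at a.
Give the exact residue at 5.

The residue is -121654/1463.

At the order-1 pole 5 set g(θ) = (θ - (5))*f(θ) = -26*θ**2/7 + 31*θ/19 + 17/11.
Simple pole: residue = g(a) at a = 5, which is -121654/1463.


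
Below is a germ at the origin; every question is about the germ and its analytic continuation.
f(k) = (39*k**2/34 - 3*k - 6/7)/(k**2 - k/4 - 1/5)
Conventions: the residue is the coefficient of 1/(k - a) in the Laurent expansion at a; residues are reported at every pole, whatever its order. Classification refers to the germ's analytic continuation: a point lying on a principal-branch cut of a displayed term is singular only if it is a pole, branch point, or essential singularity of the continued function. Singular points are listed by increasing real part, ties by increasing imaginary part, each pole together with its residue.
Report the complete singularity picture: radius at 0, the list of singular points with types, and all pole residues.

Denominator factor (k**2 - k/4 - 1/5): discriminant 69/80, real irrational roots 1/8 + (1/40)*sqrt(345) and 1/8 - (1/40)*sqrt(345); poles of order 1, moduli 1/8 + (1/40)*sqrt(345) and -1/8 + (1/40)*sqrt(345).
The radius of convergence is the smallest modulus among the singular points: -1/8 + (1/40)*sqrt(345).
The factor k**2 - k/4 - 1/5 splits as (k - a)(k - a') with a = 1/8 - (1/40)*sqrt(345), a' = 1/8 + (1/40)*sqrt(345). At the order-1 pole a set g(k) = (k - a)*f(k) = [39*k**2/34 - 3*k - 6/7] / (k - a').
Simple pole: residue = g(a) at a = 1/8 - (1/40)*sqrt(345), which is -369/272 + (12273/218960)*sqrt(345).
The factor k**2 - k/4 - 1/5 splits as (k - a)(k - a') with a = 1/8 + (1/40)*sqrt(345), a' = 1/8 - (1/40)*sqrt(345). At the order-1 pole a set g(k) = (k - a)*f(k) = [39*k**2/34 - 3*k - 6/7] / (k - a').
Simple pole: residue = g(a) at a = 1/8 + (1/40)*sqrt(345), which is -369/272 - (12273/218960)*sqrt(345).
List the singular points by increasing real part (a conjugate pair: the negative imaginary part first).

Radius of convergence at 0: -1/8 + (1/40)*sqrt(345).
At 1/8 - (1/40)*sqrt(345): a pole of order 1; residue -369/272 + (12273/218960)*sqrt(345).
At 1/8 + (1/40)*sqrt(345): a pole of order 1; residue -369/272 - (12273/218960)*sqrt(345).


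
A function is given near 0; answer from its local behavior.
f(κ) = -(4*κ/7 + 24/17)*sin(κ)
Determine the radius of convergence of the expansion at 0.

The radius of convergence is infinite.

The factor -sin(κ) is entire and contributes no finite singular point.
The polynomial part has no poles.
No finite singular points: the Taylor series at 0 converges everywhere.


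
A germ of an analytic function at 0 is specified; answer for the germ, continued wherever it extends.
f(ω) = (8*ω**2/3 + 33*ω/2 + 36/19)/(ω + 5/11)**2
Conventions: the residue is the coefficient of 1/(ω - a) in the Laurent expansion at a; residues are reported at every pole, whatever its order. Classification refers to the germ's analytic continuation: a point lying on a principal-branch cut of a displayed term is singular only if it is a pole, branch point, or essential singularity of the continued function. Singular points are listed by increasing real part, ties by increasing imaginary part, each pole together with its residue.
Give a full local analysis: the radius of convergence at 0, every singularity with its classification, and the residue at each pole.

Denominator factor (ω + 5/11)^2: pole of order 2 at -5/11, modulus 5/11.
The radius of convergence is the smallest modulus among the singular points: 5/11.
At the order-2 pole -5/11 set g(ω) = (ω - (-5/11))^2*f(ω) = 8*ω**2/3 + 33*ω/2 + 36/19.
Order-2 pole: residue = g'(a); g'(-5/11) = 929/66, so the residue is 929/66.

Radius of convergence at 0: 5/11.
At -5/11: a pole of order 2; residue 929/66.


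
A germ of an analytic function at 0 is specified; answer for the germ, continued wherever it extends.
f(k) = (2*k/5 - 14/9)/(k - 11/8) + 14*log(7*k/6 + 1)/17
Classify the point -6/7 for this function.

The point is a logarithmic branch point.

The term (14/17)*log(1 - k/(-6/7)) has argument 1 - -6/7/(-6/7) = 0 at -6/7: a logarithmic (infinitely-sheeted) branch point; the remaining terms are analytic or single-valued there.


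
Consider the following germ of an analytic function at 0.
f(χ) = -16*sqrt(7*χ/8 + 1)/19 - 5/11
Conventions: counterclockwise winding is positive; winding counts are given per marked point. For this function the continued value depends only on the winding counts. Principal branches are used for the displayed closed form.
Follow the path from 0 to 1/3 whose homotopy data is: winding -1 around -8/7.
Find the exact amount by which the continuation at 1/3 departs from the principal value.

The rational part is single-valued and drops out of the difference; each branch term changes only by its own monodromy.
(-16/19)*sqrt(1 - χ/(-8/7)): winding -1 is odd, the square root flips sign, contributing -2*(-16/19)*sqrt(1 - (1/3)/(-8/7)) = -2*(-16/19)*sqrt(31/24) = (8/57)*sqrt(186).
Summing the contributions at χ = 1/3 gives (8/57)*sqrt(186).

Continued minus principal equals (8/57)*sqrt(186).


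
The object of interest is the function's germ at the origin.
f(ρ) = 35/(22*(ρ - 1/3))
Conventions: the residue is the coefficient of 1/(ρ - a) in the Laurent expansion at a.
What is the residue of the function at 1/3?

The residue is 35/22.

At the order-1 pole 1/3 set g(ρ) = (ρ - (1/3))*f(ρ) = 35/22.
Simple pole: residue = g(a) at a = 1/3, which is 35/22.


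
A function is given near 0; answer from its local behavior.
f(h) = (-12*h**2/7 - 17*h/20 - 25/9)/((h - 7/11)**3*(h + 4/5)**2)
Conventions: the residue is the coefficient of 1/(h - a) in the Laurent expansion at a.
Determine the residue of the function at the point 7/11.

The residue is -5277514825/3271806804.

At the order-3 pole 7/11 set g(h) = (h - (7/11))^3*f(h) = (-12*h**2/7 - 17*h/20 - 25/9)/(h + 4/5)**2.
Order-3 pole: residue = g''(a)/2; g''(7/11) = -5277514825/1635903402, so the residue is -5277514825/3271806804.


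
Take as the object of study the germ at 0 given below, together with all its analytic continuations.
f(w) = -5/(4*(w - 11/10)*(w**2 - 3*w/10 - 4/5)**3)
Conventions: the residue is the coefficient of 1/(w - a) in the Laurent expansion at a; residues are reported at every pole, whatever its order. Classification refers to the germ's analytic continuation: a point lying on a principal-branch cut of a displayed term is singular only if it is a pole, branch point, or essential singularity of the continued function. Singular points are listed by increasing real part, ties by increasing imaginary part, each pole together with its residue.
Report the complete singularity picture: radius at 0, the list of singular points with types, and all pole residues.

Denominator factor (w - 11/10): pole of order 1 at 11/10, modulus 11/10.
Denominator factor (w**2 - 3*w/10 - 4/5)^3: discriminant 329/100, real irrational roots 3/20 + (1/20)*sqrt(329) and 3/20 - (1/20)*sqrt(329); poles of order 3, moduli 3/20 + (1/20)*sqrt(329) and -3/20 + (1/20)*sqrt(329).
The radius of convergence is the smallest modulus among the singular points: -3/20 + (1/20)*sqrt(329).
The factor w**2 - 3*w/10 - 4/5 splits as (w - a)(w - a') with a = 3/20 - (1/20)*sqrt(329), a' = 3/20 + (1/20)*sqrt(329). At the order-3 pole a set g(w) = (w - a)^3*f(w) = [-5/(4*(w - 11/10))] / (w - a')^3.
Order-3 pole: residue = g''(a)/2; g''(3/20 - (1/20)*sqrt(329)) = 78125/32 - (153426484375/1139561248)*sqrt(329), so the residue is 78125/64 - (153426484375/2279122496)*sqrt(329).
The factor w**2 - 3*w/10 - 4/5 splits as (w - a)(w - a') with a = 3/20 + (1/20)*sqrt(329), a' = 3/20 - (1/20)*sqrt(329). At the order-3 pole a set g(w) = (w - a)^3*f(w) = [-5/(4*(w - 11/10))] / (w - a')^3.
Order-3 pole: residue = g''(a)/2; g''(3/20 + (1/20)*sqrt(329)) = 78125/32 + (153426484375/1139561248)*sqrt(329), so the residue is 78125/64 + (153426484375/2279122496)*sqrt(329).
At the order-1 pole 11/10 set g(w) = (w - (11/10))*f(w) = -5/(4*(w**2 - 3*w/10 - 4/5)**3).
Simple pole: residue = g(a) at a = 11/10, which is -78125/32.
List the singular points by increasing real part (a conjugate pair: the negative imaginary part first).

Radius of convergence at 0: -3/20 + (1/20)*sqrt(329).
At 3/20 - (1/20)*sqrt(329): a pole of order 3; residue 78125/64 - (153426484375/2279122496)*sqrt(329).
At 3/20 + (1/20)*sqrt(329): a pole of order 3; residue 78125/64 + (153426484375/2279122496)*sqrt(329).
At 11/10: a pole of order 1; residue -78125/32.


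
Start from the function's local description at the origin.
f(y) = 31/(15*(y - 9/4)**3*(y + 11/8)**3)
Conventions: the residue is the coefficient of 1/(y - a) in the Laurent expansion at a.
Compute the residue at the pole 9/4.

At the order-3 pole 9/4 set g(y) = (y - (9/4))^3*f(y) = 31/(15*(y + 11/8)**3).
Order-3 pole: residue = g''(a)/2; g''(9/4) = 4063232/102555745, so the residue is 2031616/102555745.

The residue is 2031616/102555745.


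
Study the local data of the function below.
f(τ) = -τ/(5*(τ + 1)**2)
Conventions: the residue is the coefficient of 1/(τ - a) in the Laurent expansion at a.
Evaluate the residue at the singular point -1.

At the order-2 pole -1 set g(τ) = (τ - (-1))^2*f(τ) = -τ/5.
Order-2 pole: residue = g'(a); g'(-1) = -1/5, so the residue is -1/5.

The residue is -1/5.


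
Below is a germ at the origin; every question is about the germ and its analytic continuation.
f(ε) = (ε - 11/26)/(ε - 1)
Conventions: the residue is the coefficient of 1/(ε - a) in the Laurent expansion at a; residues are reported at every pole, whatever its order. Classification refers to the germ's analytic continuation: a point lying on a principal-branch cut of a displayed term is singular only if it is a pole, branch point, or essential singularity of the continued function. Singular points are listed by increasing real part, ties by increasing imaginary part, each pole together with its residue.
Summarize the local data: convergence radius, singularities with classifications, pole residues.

Radius of convergence at 0: 1.
At 1: a pole of order 1; residue 15/26.

Denominator factor (ε - 1): pole of order 1 at 1, modulus 1.
The radius of convergence is the smallest modulus among the singular points: 1.
At the order-1 pole 1 set g(ε) = (ε - (1))*f(ε) = ε - 11/26.
Simple pole: residue = g(a) at a = 1, which is 15/26.


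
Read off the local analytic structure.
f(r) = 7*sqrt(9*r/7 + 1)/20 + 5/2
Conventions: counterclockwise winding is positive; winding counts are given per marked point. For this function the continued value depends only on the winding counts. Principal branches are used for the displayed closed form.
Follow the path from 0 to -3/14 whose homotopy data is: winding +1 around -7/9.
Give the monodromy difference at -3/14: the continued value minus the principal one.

The rational part is single-valued and drops out of the difference; each branch term changes only by its own monodromy.
(7/20)*sqrt(1 - r/(-7/9)): winding +1 is odd, the square root flips sign, contributing -2*(7/20)*sqrt(1 - (-3/14)/(-7/9)) = -2*(7/20)*sqrt(71/98) = -(1/20)*sqrt(142).
Summing the contributions at r = -3/14 gives -(1/20)*sqrt(142).

Continued minus principal equals -(1/20)*sqrt(142).


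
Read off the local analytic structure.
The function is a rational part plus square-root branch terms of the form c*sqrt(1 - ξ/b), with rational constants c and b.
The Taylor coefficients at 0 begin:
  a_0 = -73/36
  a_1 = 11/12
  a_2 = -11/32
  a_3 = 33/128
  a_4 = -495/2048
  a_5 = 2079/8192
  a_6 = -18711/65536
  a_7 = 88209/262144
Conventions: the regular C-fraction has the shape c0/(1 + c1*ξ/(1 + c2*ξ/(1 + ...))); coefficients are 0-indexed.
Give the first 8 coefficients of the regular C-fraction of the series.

The regular C-fraction coefficients are [-73/36, 33/73, -45/584, -73/40, 103/40, 45/824, 573/824, 309/1528].

Taylor coefficients (read off): a_0 = -73/36, a_1 = 11/12, a_2 = -11/32, a_3 = 33/128, a_4 = -495/2048, a_5 = 2079/8192, a_6 = -18711/65536, a_7 = 88209/262144.
c0 = a_0 = -73/36. Peel one level at a time: if S = 1 + c*ξ/S' with S'(0) = 1, then c is the ξ-coefficient of S and S' = c*ξ/(S - 1).
S_1 = c0/f = 1 + (33/73)*ξ + (1485/42632)*ξ^2 + ...; c1 = 33/73.
S_2 = c1*ξ/(S_1 - 1) = 1 + (-45/584)*ξ + (-9/64)*ξ^2 + ...; c2 = -45/584.
S_3 = c2*ξ/(S_2 - 1) = 1 + (-73/40)*ξ + (7519/1600)*ξ^2 + ...; c3 = -73/40.
S_4 = c3*ξ/(S_3 - 1) = 1 + (103/40)*ξ + (-9/64)*ξ^2 + ...; c4 = 103/40.
S_5 = c4*ξ/(S_4 - 1) = 1 + (45/824)*ξ + (-25785/678976)*ξ^2 + ...; c5 = 45/824.
S_6 = c5*ξ/(S_5 - 1) = 1 + (573/824)*ξ + (-9/64)*ξ^2 + ...; c6 = 573/824.
S_7 = c6*ξ/(S_6 - 1) = 1 + (309/1528)*ξ + ...; c7 = 309/1528.


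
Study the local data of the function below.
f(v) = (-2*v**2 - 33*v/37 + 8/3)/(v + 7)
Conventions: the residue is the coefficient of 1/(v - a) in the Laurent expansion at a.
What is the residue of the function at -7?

The residue is -9889/111.

At the order-1 pole -7 set g(v) = (v - (-7))*f(v) = -2*v**2 - 33*v/37 + 8/3.
Simple pole: residue = g(a) at a = -7, which is -9889/111.


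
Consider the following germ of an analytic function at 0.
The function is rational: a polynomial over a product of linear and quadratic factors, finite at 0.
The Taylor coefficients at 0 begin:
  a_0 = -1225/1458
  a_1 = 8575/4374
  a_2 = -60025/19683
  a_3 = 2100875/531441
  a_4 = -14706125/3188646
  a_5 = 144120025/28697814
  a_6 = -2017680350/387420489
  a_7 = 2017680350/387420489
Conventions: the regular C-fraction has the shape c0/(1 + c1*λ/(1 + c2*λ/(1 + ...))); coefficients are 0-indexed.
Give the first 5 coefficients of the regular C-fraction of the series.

Taylor coefficients (read off): a_0 = -1225/1458, a_1 = 8575/4374, a_2 = -60025/19683, a_3 = 2100875/531441, a_4 = -14706125/3188646.
c0 = a_0 = -1225/1458. Peel one level at a time: if S = 1 + c*λ/S' with S'(0) = 1, then c is the λ-coefficient of S and S' = c*λ/(S - 1).
S_1 = c0/f = 1 + (7/3)*λ + (49/27)*λ^2 + ...; c1 = 7/3.
S_2 = c1*λ/(S_1 - 1) = 1 + (-7/9)*λ + (98/243)*λ^2 + ...; c2 = -7/9.
S_3 = c2*λ/(S_2 - 1) = 1 + (14/27)*λ + (49/729)*λ^2 + ...; c3 = 14/27.
S_4 = c3*λ/(S_3 - 1) = 1 + (-7/54)*λ + ...; c4 = -7/54.

The regular C-fraction coefficients are [-1225/1458, 7/3, -7/9, 14/27, -7/54].


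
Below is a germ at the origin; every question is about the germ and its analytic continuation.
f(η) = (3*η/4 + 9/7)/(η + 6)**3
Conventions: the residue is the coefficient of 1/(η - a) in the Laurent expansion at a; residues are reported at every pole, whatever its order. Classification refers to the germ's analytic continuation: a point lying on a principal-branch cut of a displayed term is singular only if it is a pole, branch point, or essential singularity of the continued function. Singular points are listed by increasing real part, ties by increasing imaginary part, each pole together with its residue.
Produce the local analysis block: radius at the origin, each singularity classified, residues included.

Denominator factor (η + 6)^3: pole of order 3 at -6, modulus 6.
The radius of convergence is the smallest modulus among the singular points: 6.
At the order-3 pole -6 set g(η) = (η - (-6))^3*f(η) = 3*η/4 + 9/7.
Order-3 pole: residue = g''(a)/2; g''(-6) = 0, so the residue is 0.

Radius of convergence at 0: 6.
At -6: a pole of order 3; residue 0.


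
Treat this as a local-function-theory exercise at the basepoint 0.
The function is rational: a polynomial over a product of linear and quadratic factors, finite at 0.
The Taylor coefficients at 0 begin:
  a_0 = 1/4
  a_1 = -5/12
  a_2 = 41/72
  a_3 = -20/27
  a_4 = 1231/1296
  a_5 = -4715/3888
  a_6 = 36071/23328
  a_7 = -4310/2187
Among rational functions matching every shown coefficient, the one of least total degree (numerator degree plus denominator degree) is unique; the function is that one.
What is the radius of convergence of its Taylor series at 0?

The radius of convergence is 5/3 - (1/3)*sqrt(7).

No rational of total degree below 2 reproduces all 8 coefficients; solving the [0/2] Pade equations on them gives f(x) = 1/(2*(x**2 + 10*x/3 + 2)), whose expansion matches every shown term.
Denominator factor (x**2 + 10*x/3 + 2): discriminant 28/9, real irrational roots -5/3 + (1/3)*sqrt(7) and -5/3 - (1/3)*sqrt(7); poles of order 1, moduli 5/3 - (1/3)*sqrt(7) and 5/3 + (1/3)*sqrt(7).
The radius of convergence is the smallest modulus among the singular points: 5/3 - (1/3)*sqrt(7).
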